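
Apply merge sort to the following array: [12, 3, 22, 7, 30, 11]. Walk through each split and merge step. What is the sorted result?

Merge sort trace:

Split: [12, 3, 22, 7, 30, 11] -> [12, 3, 22] and [7, 30, 11]
  Split: [12, 3, 22] -> [12] and [3, 22]
    Split: [3, 22] -> [3] and [22]
    Merge: [3] + [22] -> [3, 22]
  Merge: [12] + [3, 22] -> [3, 12, 22]
  Split: [7, 30, 11] -> [7] and [30, 11]
    Split: [30, 11] -> [30] and [11]
    Merge: [30] + [11] -> [11, 30]
  Merge: [7] + [11, 30] -> [7, 11, 30]
Merge: [3, 12, 22] + [7, 11, 30] -> [3, 7, 11, 12, 22, 30]

Final sorted array: [3, 7, 11, 12, 22, 30]

The merge sort proceeds by recursively splitting the array and merging sorted halves.
After all merges, the sorted array is [3, 7, 11, 12, 22, 30].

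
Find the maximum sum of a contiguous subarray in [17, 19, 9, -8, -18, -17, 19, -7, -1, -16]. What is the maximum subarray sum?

Using Kadane's algorithm on [17, 19, 9, -8, -18, -17, 19, -7, -1, -16]:

Scanning through the array:
Position 1 (value 19): max_ending_here = 36, max_so_far = 36
Position 2 (value 9): max_ending_here = 45, max_so_far = 45
Position 3 (value -8): max_ending_here = 37, max_so_far = 45
Position 4 (value -18): max_ending_here = 19, max_so_far = 45
Position 5 (value -17): max_ending_here = 2, max_so_far = 45
Position 6 (value 19): max_ending_here = 21, max_so_far = 45
Position 7 (value -7): max_ending_here = 14, max_so_far = 45
Position 8 (value -1): max_ending_here = 13, max_so_far = 45
Position 9 (value -16): max_ending_here = -3, max_so_far = 45

Maximum subarray: [17, 19, 9]
Maximum sum: 45

The maximum subarray is [17, 19, 9] with sum 45. This subarray runs from index 0 to index 2.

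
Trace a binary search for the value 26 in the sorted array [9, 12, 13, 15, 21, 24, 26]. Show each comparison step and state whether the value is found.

Binary search for 26 in [9, 12, 13, 15, 21, 24, 26]:

lo=0, hi=6, mid=3, arr[mid]=15 -> 15 < 26, search right half
lo=4, hi=6, mid=5, arr[mid]=24 -> 24 < 26, search right half
lo=6, hi=6, mid=6, arr[mid]=26 -> Found target at index 6!

Binary search finds 26 at index 6 after 3 comparisons. The search repeatedly halves the search space by comparing with the middle element.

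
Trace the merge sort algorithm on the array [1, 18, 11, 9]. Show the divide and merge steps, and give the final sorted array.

Merge sort trace:

Split: [1, 18, 11, 9] -> [1, 18] and [11, 9]
  Split: [1, 18] -> [1] and [18]
  Merge: [1] + [18] -> [1, 18]
  Split: [11, 9] -> [11] and [9]
  Merge: [11] + [9] -> [9, 11]
Merge: [1, 18] + [9, 11] -> [1, 9, 11, 18]

Final sorted array: [1, 9, 11, 18]

The merge sort proceeds by recursively splitting the array and merging sorted halves.
After all merges, the sorted array is [1, 9, 11, 18].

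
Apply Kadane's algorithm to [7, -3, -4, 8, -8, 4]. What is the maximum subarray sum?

Using Kadane's algorithm on [7, -3, -4, 8, -8, 4]:

Scanning through the array:
Position 1 (value -3): max_ending_here = 4, max_so_far = 7
Position 2 (value -4): max_ending_here = 0, max_so_far = 7
Position 3 (value 8): max_ending_here = 8, max_so_far = 8
Position 4 (value -8): max_ending_here = 0, max_so_far = 8
Position 5 (value 4): max_ending_here = 4, max_so_far = 8

Maximum subarray: [7, -3, -4, 8]
Maximum sum: 8

The maximum subarray is [7, -3, -4, 8] with sum 8. This subarray runs from index 0 to index 3.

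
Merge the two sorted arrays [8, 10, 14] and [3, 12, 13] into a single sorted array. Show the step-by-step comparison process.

Merging process:

Compare 8 vs 3: take 3 from right. Merged: [3]
Compare 8 vs 12: take 8 from left. Merged: [3, 8]
Compare 10 vs 12: take 10 from left. Merged: [3, 8, 10]
Compare 14 vs 12: take 12 from right. Merged: [3, 8, 10, 12]
Compare 14 vs 13: take 13 from right. Merged: [3, 8, 10, 12, 13]
Append remaining from left: [14]. Merged: [3, 8, 10, 12, 13, 14]

Final merged array: [3, 8, 10, 12, 13, 14]
Total comparisons: 5

The merged array is [3, 8, 10, 12, 13, 14], requiring 5 comparisons. The merge step runs in O(n) time where n is the total number of elements.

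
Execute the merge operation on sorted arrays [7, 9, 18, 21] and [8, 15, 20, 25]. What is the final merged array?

Merging process:

Compare 7 vs 8: take 7 from left. Merged: [7]
Compare 9 vs 8: take 8 from right. Merged: [7, 8]
Compare 9 vs 15: take 9 from left. Merged: [7, 8, 9]
Compare 18 vs 15: take 15 from right. Merged: [7, 8, 9, 15]
Compare 18 vs 20: take 18 from left. Merged: [7, 8, 9, 15, 18]
Compare 21 vs 20: take 20 from right. Merged: [7, 8, 9, 15, 18, 20]
Compare 21 vs 25: take 21 from left. Merged: [7, 8, 9, 15, 18, 20, 21]
Append remaining from right: [25]. Merged: [7, 8, 9, 15, 18, 20, 21, 25]

Final merged array: [7, 8, 9, 15, 18, 20, 21, 25]
Total comparisons: 7

The merged array is [7, 8, 9, 15, 18, 20, 21, 25], requiring 7 comparisons. The merge step runs in O(n) time where n is the total number of elements.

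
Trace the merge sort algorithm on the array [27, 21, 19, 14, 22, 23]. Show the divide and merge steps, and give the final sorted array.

Merge sort trace:

Split: [27, 21, 19, 14, 22, 23] -> [27, 21, 19] and [14, 22, 23]
  Split: [27, 21, 19] -> [27] and [21, 19]
    Split: [21, 19] -> [21] and [19]
    Merge: [21] + [19] -> [19, 21]
  Merge: [27] + [19, 21] -> [19, 21, 27]
  Split: [14, 22, 23] -> [14] and [22, 23]
    Split: [22, 23] -> [22] and [23]
    Merge: [22] + [23] -> [22, 23]
  Merge: [14] + [22, 23] -> [14, 22, 23]
Merge: [19, 21, 27] + [14, 22, 23] -> [14, 19, 21, 22, 23, 27]

Final sorted array: [14, 19, 21, 22, 23, 27]

The merge sort proceeds by recursively splitting the array and merging sorted halves.
After all merges, the sorted array is [14, 19, 21, 22, 23, 27].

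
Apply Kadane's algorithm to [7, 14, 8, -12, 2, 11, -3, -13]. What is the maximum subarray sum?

Using Kadane's algorithm on [7, 14, 8, -12, 2, 11, -3, -13]:

Scanning through the array:
Position 1 (value 14): max_ending_here = 21, max_so_far = 21
Position 2 (value 8): max_ending_here = 29, max_so_far = 29
Position 3 (value -12): max_ending_here = 17, max_so_far = 29
Position 4 (value 2): max_ending_here = 19, max_so_far = 29
Position 5 (value 11): max_ending_here = 30, max_so_far = 30
Position 6 (value -3): max_ending_here = 27, max_so_far = 30
Position 7 (value -13): max_ending_here = 14, max_so_far = 30

Maximum subarray: [7, 14, 8, -12, 2, 11]
Maximum sum: 30

The maximum subarray is [7, 14, 8, -12, 2, 11] with sum 30. This subarray runs from index 0 to index 5.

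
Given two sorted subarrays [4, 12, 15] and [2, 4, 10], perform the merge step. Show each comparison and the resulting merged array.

Merging process:

Compare 4 vs 2: take 2 from right. Merged: [2]
Compare 4 vs 4: take 4 from left. Merged: [2, 4]
Compare 12 vs 4: take 4 from right. Merged: [2, 4, 4]
Compare 12 vs 10: take 10 from right. Merged: [2, 4, 4, 10]
Append remaining from left: [12, 15]. Merged: [2, 4, 4, 10, 12, 15]

Final merged array: [2, 4, 4, 10, 12, 15]
Total comparisons: 4

The merged array is [2, 4, 4, 10, 12, 15], requiring 4 comparisons. The merge step runs in O(n) time where n is the total number of elements.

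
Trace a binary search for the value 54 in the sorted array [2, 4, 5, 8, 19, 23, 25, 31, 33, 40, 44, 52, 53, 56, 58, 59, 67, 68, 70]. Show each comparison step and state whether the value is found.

Binary search for 54 in [2, 4, 5, 8, 19, 23, 25, 31, 33, 40, 44, 52, 53, 56, 58, 59, 67, 68, 70]:

lo=0, hi=18, mid=9, arr[mid]=40 -> 40 < 54, search right half
lo=10, hi=18, mid=14, arr[mid]=58 -> 58 > 54, search left half
lo=10, hi=13, mid=11, arr[mid]=52 -> 52 < 54, search right half
lo=12, hi=13, mid=12, arr[mid]=53 -> 53 < 54, search right half
lo=13, hi=13, mid=13, arr[mid]=56 -> 56 > 54, search left half
lo=13 > hi=12, target 54 not found

Binary search determines that 54 is not in the array after 5 comparisons. The search space was exhausted without finding the target.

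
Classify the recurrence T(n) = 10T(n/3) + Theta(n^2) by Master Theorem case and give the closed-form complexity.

Master Theorem for T(n) = 10T(n/3) + O(n^2):

a = 10, b = 3, c = 2
log_b(a) = log_3(10) = 2.0959

Case 1: c = 2 < log_3(10) = 2.0959
T(n) = O(n^(log_3 10))

For T(n) = 10T(n/3) + O(n^2): log_3(10) = 2.0959. This is Case 1 of the Master Theorem (c < log_b(a), work dominated by leaves), giving O(n^(log_3 10)).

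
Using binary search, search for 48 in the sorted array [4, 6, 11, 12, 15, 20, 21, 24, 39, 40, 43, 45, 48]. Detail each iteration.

Binary search for 48 in [4, 6, 11, 12, 15, 20, 21, 24, 39, 40, 43, 45, 48]:

lo=0, hi=12, mid=6, arr[mid]=21 -> 21 < 48, search right half
lo=7, hi=12, mid=9, arr[mid]=40 -> 40 < 48, search right half
lo=10, hi=12, mid=11, arr[mid]=45 -> 45 < 48, search right half
lo=12, hi=12, mid=12, arr[mid]=48 -> Found target at index 12!

Binary search finds 48 at index 12 after 4 comparisons. The search repeatedly halves the search space by comparing with the middle element.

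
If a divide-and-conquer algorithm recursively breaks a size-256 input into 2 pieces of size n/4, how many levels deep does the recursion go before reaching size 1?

For divide and conquer with division factor 4:

Problem sizes at each level:
Level 0: 256
Level 1: 64
Level 2: 16
Level 3: 4
Level 4: 1

The root is level 0 and the size-1 base case is level 4 (the tree spans levels 0 through 4, i.e. 5 levels counting the root), so the depth is the number of divisions: log_4(256) = 4

The recursion tree depth is log_4(256) = 4. At each level, the problem size is divided by 4, so it takes 4 divisions to reduce to a base case of size 1. The algorithm makes 2 recursive calls at each level.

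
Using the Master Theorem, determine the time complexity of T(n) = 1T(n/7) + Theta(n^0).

Master Theorem for T(n) = 1T(n/7) + O(n^0):

a = 1, b = 7, c = 0
log_b(a) = log_7(1) = 0.0000

Case 2: c = 0 = log_7(1) = 0.0000
T(n) = O(n^0 log n) = O(log n)

For T(n) = 1T(n/7) + O(n^0): log_7(1) = 0.0000. This is Case 2 of the Master Theorem (c = log_b(a), equal work at all levels), giving O(log n).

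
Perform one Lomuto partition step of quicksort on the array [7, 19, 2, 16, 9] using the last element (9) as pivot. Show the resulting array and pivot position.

Lomuto partition with pivot = 9:

Initial array: [7, 19, 2, 16, 9]

arr[0]=7 <= 9: swap with position 0, array becomes [7, 19, 2, 16, 9]
arr[1]=19 > 9: no swap
arr[2]=2 <= 9: swap with position 1, array becomes [7, 2, 19, 16, 9]
arr[3]=16 > 9: no swap

Place pivot at position 2: [7, 2, 9, 16, 19]
Pivot position: 2

After partitioning with pivot 9, the array becomes [7, 2, 9, 16, 19]. The pivot is placed at index 2. All elements to the left of the pivot are <= 9, and all elements to the right are > 9.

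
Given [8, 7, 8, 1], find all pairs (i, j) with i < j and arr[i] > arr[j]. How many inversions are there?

Finding inversions in [8, 7, 8, 1]:

(0, 1): arr[0]=8 > arr[1]=7
(0, 3): arr[0]=8 > arr[3]=1
(1, 3): arr[1]=7 > arr[3]=1
(2, 3): arr[2]=8 > arr[3]=1

Total inversions: 4

The array has 4 inversion(s): (0,1), (0,3), (1,3), (2,3). Each pair (i,j) satisfies i < j and arr[i] > arr[j].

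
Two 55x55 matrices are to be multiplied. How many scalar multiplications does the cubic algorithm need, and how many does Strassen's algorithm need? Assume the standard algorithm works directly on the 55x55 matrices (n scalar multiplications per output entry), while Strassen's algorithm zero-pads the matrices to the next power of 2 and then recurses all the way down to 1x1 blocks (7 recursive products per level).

Matrix multiplication for 55x55 matrices:

Strassen's algorithm requires power-of-2 dimensions. Pad 55x55 to 64x64 (next power of 2).

Standard algorithm: 55^3 = 166375 multiplications
Strassen's algorithm: 7^(log2(64)) = 7^6 = 117649 multiplications
Savings: 166375 - 117649 = 48726 multiplications

Standard: 166375 multiplications (55^3). Strassen: 117649 multiplications (7^6, after padding to 64x64). Strassen reduces 8 recursive multiplications to 7 at each level.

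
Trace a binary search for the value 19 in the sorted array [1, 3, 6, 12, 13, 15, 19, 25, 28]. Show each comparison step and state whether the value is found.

Binary search for 19 in [1, 3, 6, 12, 13, 15, 19, 25, 28]:

lo=0, hi=8, mid=4, arr[mid]=13 -> 13 < 19, search right half
lo=5, hi=8, mid=6, arr[mid]=19 -> Found target at index 6!

Binary search finds 19 at index 6 after 2 comparisons. The search repeatedly halves the search space by comparing with the middle element.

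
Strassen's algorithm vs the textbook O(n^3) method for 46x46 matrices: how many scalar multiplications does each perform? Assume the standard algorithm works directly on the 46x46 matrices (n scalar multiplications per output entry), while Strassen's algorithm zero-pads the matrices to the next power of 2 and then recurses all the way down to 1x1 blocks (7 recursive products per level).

Matrix multiplication for 46x46 matrices:

Strassen's algorithm requires power-of-2 dimensions. Pad 46x46 to 64x64 (next power of 2).

Standard algorithm: 46^3 = 97336 multiplications
Strassen's algorithm: 7^(log2(64)) = 7^6 = 117649 multiplications
Difference: 97336 - 117649 = -20313 (Strassen uses MORE here due to padding overhead — for small or just-over-power-of-2 n, padding can outweigh the per-level savings)

Standard: 97336 multiplications (46^3). Strassen: 117649 multiplications (7^6, after padding to 64x64). Strassen reduces 8 recursive multiplications to 7 at each level.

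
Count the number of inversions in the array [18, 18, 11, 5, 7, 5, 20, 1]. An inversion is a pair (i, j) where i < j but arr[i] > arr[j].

Finding inversions in [18, 18, 11, 5, 7, 5, 20, 1]:

(0, 2): arr[0]=18 > arr[2]=11
(0, 3): arr[0]=18 > arr[3]=5
(0, 4): arr[0]=18 > arr[4]=7
(0, 5): arr[0]=18 > arr[5]=5
(0, 7): arr[0]=18 > arr[7]=1
(1, 2): arr[1]=18 > arr[2]=11
(1, 3): arr[1]=18 > arr[3]=5
(1, 4): arr[1]=18 > arr[4]=7
(1, 5): arr[1]=18 > arr[5]=5
(1, 7): arr[1]=18 > arr[7]=1
(2, 3): arr[2]=11 > arr[3]=5
(2, 4): arr[2]=11 > arr[4]=7
(2, 5): arr[2]=11 > arr[5]=5
(2, 7): arr[2]=11 > arr[7]=1
(3, 7): arr[3]=5 > arr[7]=1
(4, 5): arr[4]=7 > arr[5]=5
(4, 7): arr[4]=7 > arr[7]=1
(5, 7): arr[5]=5 > arr[7]=1
(6, 7): arr[6]=20 > arr[7]=1

Total inversions: 19

The array has 19 inversion(s): (0,2), (0,3), (0,4), (0,5), (0,7), (1,2), (1,3), (1,4), (1,5), (1,7), (2,3), (2,4), (2,5), (2,7), (3,7), (4,5), (4,7), (5,7), (6,7). Each pair (i,j) satisfies i < j and arr[i] > arr[j].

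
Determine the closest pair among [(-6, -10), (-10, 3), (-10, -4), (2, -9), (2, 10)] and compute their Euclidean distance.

Computing all pairwise distances among 5 points:

d((-6, -10), (-10, 3)) = 13.6015
d((-6, -10), (-10, -4)) = 7.2111
d((-6, -10), (2, -9)) = 8.0623
d((-6, -10), (2, 10)) = 21.5407
d((-10, 3), (-10, -4)) = 7.0 <-- minimum
d((-10, 3), (2, -9)) = 16.9706
d((-10, 3), (2, 10)) = 13.8924
d((-10, -4), (2, -9)) = 13.0
d((-10, -4), (2, 10)) = 18.4391
d((2, -9), (2, 10)) = 19.0

Closest pair: (-10, 3) and (-10, -4) with distance 7.0

The closest pair is (-10, 3) and (-10, -4) with Euclidean distance 7.0. For 5 points, brute-force pairwise comparison is shown above. For large n, the divide-and-conquer algorithm (sort by x, recurse on halves, check the dividing strip) achieves O(n log n).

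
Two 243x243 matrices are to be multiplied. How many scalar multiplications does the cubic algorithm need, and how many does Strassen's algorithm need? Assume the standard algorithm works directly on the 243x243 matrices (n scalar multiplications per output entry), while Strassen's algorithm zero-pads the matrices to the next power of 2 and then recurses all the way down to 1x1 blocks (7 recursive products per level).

Matrix multiplication for 243x243 matrices:

Strassen's algorithm requires power-of-2 dimensions. Pad 243x243 to 256x256 (next power of 2).

Standard algorithm: 243^3 = 14348907 multiplications
Strassen's algorithm: 7^(log2(256)) = 7^8 = 5764801 multiplications
Savings: 14348907 - 5764801 = 8584106 multiplications

Standard: 14348907 multiplications (243^3). Strassen: 5764801 multiplications (7^8, after padding to 256x256). Strassen reduces 8 recursive multiplications to 7 at each level.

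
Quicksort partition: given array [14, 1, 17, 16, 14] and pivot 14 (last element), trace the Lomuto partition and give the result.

Lomuto partition with pivot = 14:

Initial array: [14, 1, 17, 16, 14]

arr[0]=14 <= 14: swap with position 0, array becomes [14, 1, 17, 16, 14]
arr[1]=1 <= 14: swap with position 1, array becomes [14, 1, 17, 16, 14]
arr[2]=17 > 14: no swap
arr[3]=16 > 14: no swap

Place pivot at position 2: [14, 1, 14, 16, 17]
Pivot position: 2

After partitioning with pivot 14, the array becomes [14, 1, 14, 16, 17]. The pivot is placed at index 2. All elements to the left of the pivot are <= 14, and all elements to the right are > 14.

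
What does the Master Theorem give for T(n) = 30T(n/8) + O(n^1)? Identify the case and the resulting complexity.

Master Theorem for T(n) = 30T(n/8) + O(n^1):

a = 30, b = 8, c = 1
log_b(a) = log_8(30) = 1.6356

Case 1: c = 1 < log_8(30) = 1.6356
T(n) = O(n^(log_8 30))

For T(n) = 30T(n/8) + O(n^1): log_8(30) = 1.6356. This is Case 1 of the Master Theorem (c < log_b(a), work dominated by leaves), giving O(n^(log_8 30)).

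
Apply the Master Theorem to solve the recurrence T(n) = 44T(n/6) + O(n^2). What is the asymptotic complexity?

Master Theorem for T(n) = 44T(n/6) + O(n^2):

a = 44, b = 6, c = 2
log_b(a) = log_6(44) = 2.1120

Case 1: c = 2 < log_6(44) = 2.1120
T(n) = O(n^(log_6 44))

For T(n) = 44T(n/6) + O(n^2): log_6(44) = 2.1120. This is Case 1 of the Master Theorem (c < log_b(a), work dominated by leaves), giving O(n^(log_6 44)).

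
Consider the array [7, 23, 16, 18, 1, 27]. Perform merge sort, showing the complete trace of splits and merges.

Merge sort trace:

Split: [7, 23, 16, 18, 1, 27] -> [7, 23, 16] and [18, 1, 27]
  Split: [7, 23, 16] -> [7] and [23, 16]
    Split: [23, 16] -> [23] and [16]
    Merge: [23] + [16] -> [16, 23]
  Merge: [7] + [16, 23] -> [7, 16, 23]
  Split: [18, 1, 27] -> [18] and [1, 27]
    Split: [1, 27] -> [1] and [27]
    Merge: [1] + [27] -> [1, 27]
  Merge: [18] + [1, 27] -> [1, 18, 27]
Merge: [7, 16, 23] + [1, 18, 27] -> [1, 7, 16, 18, 23, 27]

Final sorted array: [1, 7, 16, 18, 23, 27]

The merge sort proceeds by recursively splitting the array and merging sorted halves.
After all merges, the sorted array is [1, 7, 16, 18, 23, 27].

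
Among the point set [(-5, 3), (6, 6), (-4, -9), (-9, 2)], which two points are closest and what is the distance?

Computing all pairwise distances among 4 points:

d((-5, 3), (6, 6)) = 11.4018
d((-5, 3), (-4, -9)) = 12.0416
d((-5, 3), (-9, 2)) = 4.1231 <-- minimum
d((6, 6), (-4, -9)) = 18.0278
d((6, 6), (-9, 2)) = 15.5242
d((-4, -9), (-9, 2)) = 12.083

Closest pair: (-5, 3) and (-9, 2) with distance 4.1231

The closest pair is (-5, 3) and (-9, 2) with Euclidean distance 4.1231. For 4 points, brute-force pairwise comparison is shown above. For large n, the divide-and-conquer algorithm (sort by x, recurse on halves, check the dividing strip) achieves O(n log n).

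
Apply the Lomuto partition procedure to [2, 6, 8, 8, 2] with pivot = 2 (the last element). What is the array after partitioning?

Lomuto partition with pivot = 2:

Initial array: [2, 6, 8, 8, 2]

arr[0]=2 <= 2: swap with position 0, array becomes [2, 6, 8, 8, 2]
arr[1]=6 > 2: no swap
arr[2]=8 > 2: no swap
arr[3]=8 > 2: no swap

Place pivot at position 1: [2, 2, 8, 8, 6]
Pivot position: 1

After partitioning with pivot 2, the array becomes [2, 2, 8, 8, 6]. The pivot is placed at index 1. All elements to the left of the pivot are <= 2, and all elements to the right are > 2.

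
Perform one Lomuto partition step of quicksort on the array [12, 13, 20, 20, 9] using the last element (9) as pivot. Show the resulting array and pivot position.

Lomuto partition with pivot = 9:

Initial array: [12, 13, 20, 20, 9]

arr[0]=12 > 9: no swap
arr[1]=13 > 9: no swap
arr[2]=20 > 9: no swap
arr[3]=20 > 9: no swap

Place pivot at position 0: [9, 13, 20, 20, 12]
Pivot position: 0

After partitioning with pivot 9, the array becomes [9, 13, 20, 20, 12]. The pivot is placed at index 0. All elements to the left of the pivot are <= 9, and all elements to the right are > 9.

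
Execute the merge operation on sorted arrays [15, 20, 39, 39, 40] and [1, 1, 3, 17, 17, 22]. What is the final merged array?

Merging process:

Compare 15 vs 1: take 1 from right. Merged: [1]
Compare 15 vs 1: take 1 from right. Merged: [1, 1]
Compare 15 vs 3: take 3 from right. Merged: [1, 1, 3]
Compare 15 vs 17: take 15 from left. Merged: [1, 1, 3, 15]
Compare 20 vs 17: take 17 from right. Merged: [1, 1, 3, 15, 17]
Compare 20 vs 17: take 17 from right. Merged: [1, 1, 3, 15, 17, 17]
Compare 20 vs 22: take 20 from left. Merged: [1, 1, 3, 15, 17, 17, 20]
Compare 39 vs 22: take 22 from right. Merged: [1, 1, 3, 15, 17, 17, 20, 22]
Append remaining from left: [39, 39, 40]. Merged: [1, 1, 3, 15, 17, 17, 20, 22, 39, 39, 40]

Final merged array: [1, 1, 3, 15, 17, 17, 20, 22, 39, 39, 40]
Total comparisons: 8

The merged array is [1, 1, 3, 15, 17, 17, 20, 22, 39, 39, 40], requiring 8 comparisons. The merge step runs in O(n) time where n is the total number of elements.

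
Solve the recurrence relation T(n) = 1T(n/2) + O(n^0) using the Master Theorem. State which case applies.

Master Theorem for T(n) = 1T(n/2) + O(n^0):

a = 1, b = 2, c = 0
log_b(a) = log_2(1) = 0.0000

Case 2: c = 0 = log_2(1) = 0.0000
T(n) = O(n^0 log n) = O(log n)

For T(n) = 1T(n/2) + O(n^0): log_2(1) = 0.0000. This is Case 2 of the Master Theorem (c = log_b(a), equal work at all levels), giving O(log n).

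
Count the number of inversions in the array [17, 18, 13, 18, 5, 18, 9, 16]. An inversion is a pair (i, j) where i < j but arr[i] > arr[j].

Finding inversions in [17, 18, 13, 18, 5, 18, 9, 16]:

(0, 2): arr[0]=17 > arr[2]=13
(0, 4): arr[0]=17 > arr[4]=5
(0, 6): arr[0]=17 > arr[6]=9
(0, 7): arr[0]=17 > arr[7]=16
(1, 2): arr[1]=18 > arr[2]=13
(1, 4): arr[1]=18 > arr[4]=5
(1, 6): arr[1]=18 > arr[6]=9
(1, 7): arr[1]=18 > arr[7]=16
(2, 4): arr[2]=13 > arr[4]=5
(2, 6): arr[2]=13 > arr[6]=9
(3, 4): arr[3]=18 > arr[4]=5
(3, 6): arr[3]=18 > arr[6]=9
(3, 7): arr[3]=18 > arr[7]=16
(5, 6): arr[5]=18 > arr[6]=9
(5, 7): arr[5]=18 > arr[7]=16

Total inversions: 15

The array has 15 inversion(s): (0,2), (0,4), (0,6), (0,7), (1,2), (1,4), (1,6), (1,7), (2,4), (2,6), (3,4), (3,6), (3,7), (5,6), (5,7). Each pair (i,j) satisfies i < j and arr[i] > arr[j].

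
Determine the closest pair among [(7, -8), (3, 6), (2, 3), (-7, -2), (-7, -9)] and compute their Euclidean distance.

Computing all pairwise distances among 5 points:

d((7, -8), (3, 6)) = 14.5602
d((7, -8), (2, 3)) = 12.083
d((7, -8), (-7, -2)) = 15.2315
d((7, -8), (-7, -9)) = 14.0357
d((3, 6), (2, 3)) = 3.1623 <-- minimum
d((3, 6), (-7, -2)) = 12.8062
d((3, 6), (-7, -9)) = 18.0278
d((2, 3), (-7, -2)) = 10.2956
d((2, 3), (-7, -9)) = 15.0
d((-7, -2), (-7, -9)) = 7.0

Closest pair: (3, 6) and (2, 3) with distance 3.1623

The closest pair is (3, 6) and (2, 3) with Euclidean distance 3.1623. For 5 points, brute-force pairwise comparison is shown above. For large n, the divide-and-conquer algorithm (sort by x, recurse on halves, check the dividing strip) achieves O(n log n).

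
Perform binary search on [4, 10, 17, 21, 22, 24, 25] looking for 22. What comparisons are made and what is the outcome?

Binary search for 22 in [4, 10, 17, 21, 22, 24, 25]:

lo=0, hi=6, mid=3, arr[mid]=21 -> 21 < 22, search right half
lo=4, hi=6, mid=5, arr[mid]=24 -> 24 > 22, search left half
lo=4, hi=4, mid=4, arr[mid]=22 -> Found target at index 4!

Binary search finds 22 at index 4 after 3 comparisons. The search repeatedly halves the search space by comparing with the middle element.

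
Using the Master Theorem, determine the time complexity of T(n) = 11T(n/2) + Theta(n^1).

Master Theorem for T(n) = 11T(n/2) + O(n^1):

a = 11, b = 2, c = 1
log_b(a) = log_2(11) = 3.4594

Case 1: c = 1 < log_2(11) = 3.4594
T(n) = O(n^(log_2 11))

For T(n) = 11T(n/2) + O(n^1): log_2(11) = 3.4594. This is Case 1 of the Master Theorem (c < log_b(a), work dominated by leaves), giving O(n^(log_2 11)).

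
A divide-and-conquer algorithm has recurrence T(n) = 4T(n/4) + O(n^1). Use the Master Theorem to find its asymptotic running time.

Master Theorem for T(n) = 4T(n/4) + O(n^1):

a = 4, b = 4, c = 1
log_b(a) = log_4(4) = 1.0000

Case 2: c = 1 = log_4(4) = 1.0000
T(n) = O(n^1 log n) = O(n log n)

For T(n) = 4T(n/4) + O(n^1): log_4(4) = 1.0000. This is Case 2 of the Master Theorem (c = log_b(a), equal work at all levels), giving O(n log n).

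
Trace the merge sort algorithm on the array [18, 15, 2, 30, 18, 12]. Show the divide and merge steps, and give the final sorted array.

Merge sort trace:

Split: [18, 15, 2, 30, 18, 12] -> [18, 15, 2] and [30, 18, 12]
  Split: [18, 15, 2] -> [18] and [15, 2]
    Split: [15, 2] -> [15] and [2]
    Merge: [15] + [2] -> [2, 15]
  Merge: [18] + [2, 15] -> [2, 15, 18]
  Split: [30, 18, 12] -> [30] and [18, 12]
    Split: [18, 12] -> [18] and [12]
    Merge: [18] + [12] -> [12, 18]
  Merge: [30] + [12, 18] -> [12, 18, 30]
Merge: [2, 15, 18] + [12, 18, 30] -> [2, 12, 15, 18, 18, 30]

Final sorted array: [2, 12, 15, 18, 18, 30]

The merge sort proceeds by recursively splitting the array and merging sorted halves.
After all merges, the sorted array is [2, 12, 15, 18, 18, 30].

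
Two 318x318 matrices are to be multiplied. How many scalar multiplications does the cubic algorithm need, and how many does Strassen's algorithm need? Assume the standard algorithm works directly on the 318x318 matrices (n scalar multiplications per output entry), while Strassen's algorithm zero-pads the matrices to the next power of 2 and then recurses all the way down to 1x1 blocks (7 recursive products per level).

Matrix multiplication for 318x318 matrices:

Strassen's algorithm requires power-of-2 dimensions. Pad 318x318 to 512x512 (next power of 2).

Standard algorithm: 318^3 = 32157432 multiplications
Strassen's algorithm: 7^(log2(512)) = 7^9 = 40353607 multiplications
Difference: 32157432 - 40353607 = -8196175 (Strassen uses MORE here due to padding overhead — for small or just-over-power-of-2 n, padding can outweigh the per-level savings)

Standard: 32157432 multiplications (318^3). Strassen: 40353607 multiplications (7^9, after padding to 512x512). Strassen reduces 8 recursive multiplications to 7 at each level.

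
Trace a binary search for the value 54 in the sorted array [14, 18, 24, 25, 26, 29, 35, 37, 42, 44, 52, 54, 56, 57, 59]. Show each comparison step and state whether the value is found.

Binary search for 54 in [14, 18, 24, 25, 26, 29, 35, 37, 42, 44, 52, 54, 56, 57, 59]:

lo=0, hi=14, mid=7, arr[mid]=37 -> 37 < 54, search right half
lo=8, hi=14, mid=11, arr[mid]=54 -> Found target at index 11!

Binary search finds 54 at index 11 after 2 comparisons. The search repeatedly halves the search space by comparing with the middle element.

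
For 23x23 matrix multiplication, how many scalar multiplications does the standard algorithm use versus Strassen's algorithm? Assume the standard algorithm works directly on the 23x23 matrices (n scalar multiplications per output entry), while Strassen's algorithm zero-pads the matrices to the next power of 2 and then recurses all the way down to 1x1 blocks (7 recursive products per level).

Matrix multiplication for 23x23 matrices:

Strassen's algorithm requires power-of-2 dimensions. Pad 23x23 to 32x32 (next power of 2).

Standard algorithm: 23^3 = 12167 multiplications
Strassen's algorithm: 7^(log2(32)) = 7^5 = 16807 multiplications
Difference: 12167 - 16807 = -4640 (Strassen uses MORE here due to padding overhead — for small or just-over-power-of-2 n, padding can outweigh the per-level savings)

Standard: 12167 multiplications (23^3). Strassen: 16807 multiplications (7^5, after padding to 32x32). Strassen reduces 8 recursive multiplications to 7 at each level.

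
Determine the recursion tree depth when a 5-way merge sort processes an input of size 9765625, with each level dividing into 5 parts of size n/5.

For divide and conquer with division factor 5:

Problem sizes at each level:
Level 0: 9765625
Level 1: 1953125
Level 2: 390625
Level 3: 78125
Level 4: 15625
Level 5: 3125
Level 6: 625
Level 7: 125
Level 8: 25
Level 9: 5
Level 10: 1

The root is level 0 and the size-1 base case is level 10 (the tree spans levels 0 through 10, i.e. 11 levels counting the root), so the depth is the number of divisions: log_5(9765625) = 10

The recursion tree depth is log_5(9765625) = 10. At each level, the problem size is divided by 5, so it takes 10 divisions to reduce to a base case of size 1. The algorithm makes 5 recursive calls at each level.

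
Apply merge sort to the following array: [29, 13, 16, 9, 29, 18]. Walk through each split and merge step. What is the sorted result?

Merge sort trace:

Split: [29, 13, 16, 9, 29, 18] -> [29, 13, 16] and [9, 29, 18]
  Split: [29, 13, 16] -> [29] and [13, 16]
    Split: [13, 16] -> [13] and [16]
    Merge: [13] + [16] -> [13, 16]
  Merge: [29] + [13, 16] -> [13, 16, 29]
  Split: [9, 29, 18] -> [9] and [29, 18]
    Split: [29, 18] -> [29] and [18]
    Merge: [29] + [18] -> [18, 29]
  Merge: [9] + [18, 29] -> [9, 18, 29]
Merge: [13, 16, 29] + [9, 18, 29] -> [9, 13, 16, 18, 29, 29]

Final sorted array: [9, 13, 16, 18, 29, 29]

The merge sort proceeds by recursively splitting the array and merging sorted halves.
After all merges, the sorted array is [9, 13, 16, 18, 29, 29].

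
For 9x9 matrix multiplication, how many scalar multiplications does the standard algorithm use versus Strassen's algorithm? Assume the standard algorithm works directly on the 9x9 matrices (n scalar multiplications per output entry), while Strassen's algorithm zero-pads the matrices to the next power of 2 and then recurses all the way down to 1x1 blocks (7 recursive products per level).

Matrix multiplication for 9x9 matrices:

Strassen's algorithm requires power-of-2 dimensions. Pad 9x9 to 16x16 (next power of 2).

Standard algorithm: 9^3 = 729 multiplications
Strassen's algorithm: 7^(log2(16)) = 7^4 = 2401 multiplications
Difference: 729 - 2401 = -1672 (Strassen uses MORE here due to padding overhead — for small or just-over-power-of-2 n, padding can outweigh the per-level savings)

Standard: 729 multiplications (9^3). Strassen: 2401 multiplications (7^4, after padding to 16x16). Strassen reduces 8 recursive multiplications to 7 at each level.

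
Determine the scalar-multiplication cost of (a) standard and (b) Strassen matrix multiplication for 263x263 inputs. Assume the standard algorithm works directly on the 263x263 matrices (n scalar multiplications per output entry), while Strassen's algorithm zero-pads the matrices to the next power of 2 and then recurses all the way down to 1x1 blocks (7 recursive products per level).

Matrix multiplication for 263x263 matrices:

Strassen's algorithm requires power-of-2 dimensions. Pad 263x263 to 512x512 (next power of 2).

Standard algorithm: 263^3 = 18191447 multiplications
Strassen's algorithm: 7^(log2(512)) = 7^9 = 40353607 multiplications
Difference: 18191447 - 40353607 = -22162160 (Strassen uses MORE here due to padding overhead — for small or just-over-power-of-2 n, padding can outweigh the per-level savings)

Standard: 18191447 multiplications (263^3). Strassen: 40353607 multiplications (7^9, after padding to 512x512). Strassen reduces 8 recursive multiplications to 7 at each level.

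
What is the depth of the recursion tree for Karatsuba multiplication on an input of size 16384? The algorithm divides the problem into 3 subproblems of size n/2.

For divide and conquer with division factor 2:

Problem sizes at each level:
Level 0: 16384
Level 1: 8192
Level 2: 4096
Level 3: 2048
Level 4: 1024
Level 5: 512
Level 6: 256
Level 7: 128
Level 8: 64
Level 9: 32
Level 10: 16
Level 11: 8
Level 12: 4
Level 13: 2
Level 14: 1

The root is level 0 and the size-1 base case is level 14 (the tree spans levels 0 through 14, i.e. 15 levels counting the root), so the depth is the number of divisions: log_2(16384) = 14

The recursion tree depth is log_2(16384) = 14. At each level, the problem size is divided by 2, so it takes 14 divisions to reduce to a base case of size 1. The algorithm makes 3 recursive calls at each level.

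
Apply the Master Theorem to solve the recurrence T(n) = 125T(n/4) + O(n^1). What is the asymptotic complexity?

Master Theorem for T(n) = 125T(n/4) + O(n^1):

a = 125, b = 4, c = 1
log_b(a) = log_4(125) = 3.4829

Case 1: c = 1 < log_4(125) = 3.4829
T(n) = O(n^(log_4 125))

For T(n) = 125T(n/4) + O(n^1): log_4(125) = 3.4829. This is Case 1 of the Master Theorem (c < log_b(a), work dominated by leaves), giving O(n^(log_4 125)).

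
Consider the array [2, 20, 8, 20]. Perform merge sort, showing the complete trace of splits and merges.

Merge sort trace:

Split: [2, 20, 8, 20] -> [2, 20] and [8, 20]
  Split: [2, 20] -> [2] and [20]
  Merge: [2] + [20] -> [2, 20]
  Split: [8, 20] -> [8] and [20]
  Merge: [8] + [20] -> [8, 20]
Merge: [2, 20] + [8, 20] -> [2, 8, 20, 20]

Final sorted array: [2, 8, 20, 20]

The merge sort proceeds by recursively splitting the array and merging sorted halves.
After all merges, the sorted array is [2, 8, 20, 20].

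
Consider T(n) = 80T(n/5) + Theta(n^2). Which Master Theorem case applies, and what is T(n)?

Master Theorem for T(n) = 80T(n/5) + O(n^2):

a = 80, b = 5, c = 2
log_b(a) = log_5(80) = 2.7227

Case 1: c = 2 < log_5(80) = 2.7227
T(n) = O(n^(log_5 80))

For T(n) = 80T(n/5) + O(n^2): log_5(80) = 2.7227. This is Case 1 of the Master Theorem (c < log_b(a), work dominated by leaves), giving O(n^(log_5 80)).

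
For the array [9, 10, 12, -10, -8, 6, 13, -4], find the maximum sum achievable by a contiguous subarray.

Using Kadane's algorithm on [9, 10, 12, -10, -8, 6, 13, -4]:

Scanning through the array:
Position 1 (value 10): max_ending_here = 19, max_so_far = 19
Position 2 (value 12): max_ending_here = 31, max_so_far = 31
Position 3 (value -10): max_ending_here = 21, max_so_far = 31
Position 4 (value -8): max_ending_here = 13, max_so_far = 31
Position 5 (value 6): max_ending_here = 19, max_so_far = 31
Position 6 (value 13): max_ending_here = 32, max_so_far = 32
Position 7 (value -4): max_ending_here = 28, max_so_far = 32

Maximum subarray: [9, 10, 12, -10, -8, 6, 13]
Maximum sum: 32

The maximum subarray is [9, 10, 12, -10, -8, 6, 13] with sum 32. This subarray runs from index 0 to index 6.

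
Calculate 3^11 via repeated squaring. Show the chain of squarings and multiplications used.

Computing 3^11 by squaring (build up from 3^1; each line after the first costs one multiplication):

3^1 = 3
3^2 = (3^1)^2 = 3^2 = 9
3^4 = (3^2)^2 = 9^2 = 81
3^5 = 3 * 3^4 = 3 * 81 = 243
3^10 = (3^5)^2 = 243^2 = 59049
3^11 = 3 * 3^10 = 3 * 59049 = 177147

Result: 177147
Multiplications needed: 5 (5 lines after 3^1)

3^11 = 177147. Using exponentiation by squaring, this requires 5 multiplications. The key idea: if the exponent is even, square the half-power; if odd, multiply by the base once.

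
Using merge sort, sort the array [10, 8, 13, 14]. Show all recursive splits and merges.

Merge sort trace:

Split: [10, 8, 13, 14] -> [10, 8] and [13, 14]
  Split: [10, 8] -> [10] and [8]
  Merge: [10] + [8] -> [8, 10]
  Split: [13, 14] -> [13] and [14]
  Merge: [13] + [14] -> [13, 14]
Merge: [8, 10] + [13, 14] -> [8, 10, 13, 14]

Final sorted array: [8, 10, 13, 14]

The merge sort proceeds by recursively splitting the array and merging sorted halves.
After all merges, the sorted array is [8, 10, 13, 14].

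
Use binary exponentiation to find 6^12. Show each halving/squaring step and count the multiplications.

Computing 6^12 by squaring (build up from 6^1; each line after the first costs one multiplication):

6^1 = 6
6^2 = (6^1)^2 = 6^2 = 36
6^3 = 6 * 6^2 = 6 * 36 = 216
6^6 = (6^3)^2 = 216^2 = 46656
6^12 = (6^6)^2 = 46656^2 = 2176782336

Result: 2176782336
Multiplications needed: 4 (4 lines after 6^1)

6^12 = 2176782336. Using exponentiation by squaring, this requires 4 multiplications. The key idea: if the exponent is even, square the half-power; if odd, multiply by the base once.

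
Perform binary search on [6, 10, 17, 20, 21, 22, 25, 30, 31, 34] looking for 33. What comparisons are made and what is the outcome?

Binary search for 33 in [6, 10, 17, 20, 21, 22, 25, 30, 31, 34]:

lo=0, hi=9, mid=4, arr[mid]=21 -> 21 < 33, search right half
lo=5, hi=9, mid=7, arr[mid]=30 -> 30 < 33, search right half
lo=8, hi=9, mid=8, arr[mid]=31 -> 31 < 33, search right half
lo=9, hi=9, mid=9, arr[mid]=34 -> 34 > 33, search left half
lo=9 > hi=8, target 33 not found

Binary search determines that 33 is not in the array after 4 comparisons. The search space was exhausted without finding the target.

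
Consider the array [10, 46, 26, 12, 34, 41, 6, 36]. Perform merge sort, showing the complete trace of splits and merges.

Merge sort trace:

Split: [10, 46, 26, 12, 34, 41, 6, 36] -> [10, 46, 26, 12] and [34, 41, 6, 36]
  Split: [10, 46, 26, 12] -> [10, 46] and [26, 12]
    Split: [10, 46] -> [10] and [46]
    Merge: [10] + [46] -> [10, 46]
    Split: [26, 12] -> [26] and [12]
    Merge: [26] + [12] -> [12, 26]
  Merge: [10, 46] + [12, 26] -> [10, 12, 26, 46]
  Split: [34, 41, 6, 36] -> [34, 41] and [6, 36]
    Split: [34, 41] -> [34] and [41]
    Merge: [34] + [41] -> [34, 41]
    Split: [6, 36] -> [6] and [36]
    Merge: [6] + [36] -> [6, 36]
  Merge: [34, 41] + [6, 36] -> [6, 34, 36, 41]
Merge: [10, 12, 26, 46] + [6, 34, 36, 41] -> [6, 10, 12, 26, 34, 36, 41, 46]

Final sorted array: [6, 10, 12, 26, 34, 36, 41, 46]

The merge sort proceeds by recursively splitting the array and merging sorted halves.
After all merges, the sorted array is [6, 10, 12, 26, 34, 36, 41, 46].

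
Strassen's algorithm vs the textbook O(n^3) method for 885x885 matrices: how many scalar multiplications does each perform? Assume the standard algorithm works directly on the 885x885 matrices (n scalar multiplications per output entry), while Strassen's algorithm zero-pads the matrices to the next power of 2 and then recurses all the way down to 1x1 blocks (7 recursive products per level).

Matrix multiplication for 885x885 matrices:

Strassen's algorithm requires power-of-2 dimensions. Pad 885x885 to 1024x1024 (next power of 2).

Standard algorithm: 885^3 = 693154125 multiplications
Strassen's algorithm: 7^(log2(1024)) = 7^10 = 282475249 multiplications
Savings: 693154125 - 282475249 = 410678876 multiplications

Standard: 693154125 multiplications (885^3). Strassen: 282475249 multiplications (7^10, after padding to 1024x1024). Strassen reduces 8 recursive multiplications to 7 at each level.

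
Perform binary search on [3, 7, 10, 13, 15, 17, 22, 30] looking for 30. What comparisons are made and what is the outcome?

Binary search for 30 in [3, 7, 10, 13, 15, 17, 22, 30]:

lo=0, hi=7, mid=3, arr[mid]=13 -> 13 < 30, search right half
lo=4, hi=7, mid=5, arr[mid]=17 -> 17 < 30, search right half
lo=6, hi=7, mid=6, arr[mid]=22 -> 22 < 30, search right half
lo=7, hi=7, mid=7, arr[mid]=30 -> Found target at index 7!

Binary search finds 30 at index 7 after 4 comparisons. The search repeatedly halves the search space by comparing with the middle element.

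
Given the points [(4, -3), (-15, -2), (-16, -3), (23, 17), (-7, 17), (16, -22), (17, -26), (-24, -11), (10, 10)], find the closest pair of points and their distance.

Computing all pairwise distances among 9 points:

d((4, -3), (-15, -2)) = 19.0263
d((4, -3), (-16, -3)) = 20.0
d((4, -3), (23, 17)) = 27.5862
d((4, -3), (-7, 17)) = 22.8254
d((4, -3), (16, -22)) = 22.4722
d((4, -3), (17, -26)) = 26.4197
d((4, -3), (-24, -11)) = 29.1204
d((4, -3), (10, 10)) = 14.3178
d((-15, -2), (-16, -3)) = 1.4142 <-- minimum
d((-15, -2), (23, 17)) = 42.4853
d((-15, -2), (-7, 17)) = 20.6155
d((-15, -2), (16, -22)) = 36.8917
d((-15, -2), (17, -26)) = 40.0
d((-15, -2), (-24, -11)) = 12.7279
d((-15, -2), (10, 10)) = 27.7308
d((-16, -3), (23, 17)) = 43.8292
d((-16, -3), (-7, 17)) = 21.9317
d((-16, -3), (16, -22)) = 37.2156
d((-16, -3), (17, -26)) = 40.2244
d((-16, -3), (-24, -11)) = 11.3137
d((-16, -3), (10, 10)) = 29.0689
d((23, 17), (-7, 17)) = 30.0
d((23, 17), (16, -22)) = 39.6232
d((23, 17), (17, -26)) = 43.4166
d((23, 17), (-24, -11)) = 54.7083
d((23, 17), (10, 10)) = 14.7648
d((-7, 17), (16, -22)) = 45.2769
d((-7, 17), (17, -26)) = 49.2443
d((-7, 17), (-24, -11)) = 32.7567
d((-7, 17), (10, 10)) = 18.3848
d((16, -22), (17, -26)) = 4.1231
d((16, -22), (-24, -11)) = 41.4849
d((16, -22), (10, 10)) = 32.5576
d((17, -26), (-24, -11)) = 43.6578
d((17, -26), (10, 10)) = 36.6742
d((-24, -11), (10, 10)) = 39.9625

Closest pair: (-15, -2) and (-16, -3) with distance 1.4142

The closest pair is (-15, -2) and (-16, -3) with Euclidean distance 1.4142. For 9 points, brute-force pairwise comparison is shown above. For large n, the divide-and-conquer algorithm (sort by x, recurse on halves, check the dividing strip) achieves O(n log n).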